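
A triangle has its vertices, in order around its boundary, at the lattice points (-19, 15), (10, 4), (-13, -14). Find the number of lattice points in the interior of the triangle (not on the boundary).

By the shoelace formula, twice the signed area is |((-19)·4 − 10·15) + (10·(-14) − (-13)·4) + ((-13)·15 − (-19)·(-14))| = 775, so the area is 387.5.
Summing gcd(|Δx|,|Δy|) over the edges gives the boundary count: gcd(29,11) + gcd(23,18) + gcd(6,29) = 1+1+1 = 3.
By Pick's theorem A = I + B/2 − 1, so I = 387.5 − 3/2 + 1 = 387.

387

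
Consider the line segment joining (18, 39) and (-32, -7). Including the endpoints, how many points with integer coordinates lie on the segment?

The number of lattice points on a segment between lattice points is gcd(|Δx|,|Δy|) + 1 = gcd(50,46) + 1 = 2 + 1 = 3.

3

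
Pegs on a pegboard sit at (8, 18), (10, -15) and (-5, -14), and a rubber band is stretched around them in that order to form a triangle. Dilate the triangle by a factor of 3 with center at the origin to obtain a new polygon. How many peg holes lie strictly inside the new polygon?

2215

Using the shoelace formula, 2A = |(8·(-15) − 10·18) + (10·(-14) − (-5)·(-15)) + ((-5)·18 − 8·(-14))| = 493, so the area is 246.5.
The number of boundary lattice points is Σ gcd(|Δx|,|Δy|) = gcd(2,33) + gcd(15,1) + gcd(13,32) = 1+1+1 = 3.
Scaling by 3 multiplies the area by 3² = 9 (so the new area is 4437/2) and multiplies the boundary lattice-point count by 3, giving 9.
By Pick's theorem, the interior count of the dilated polygon is 4437/2 − 9/2 + 1 = 2215.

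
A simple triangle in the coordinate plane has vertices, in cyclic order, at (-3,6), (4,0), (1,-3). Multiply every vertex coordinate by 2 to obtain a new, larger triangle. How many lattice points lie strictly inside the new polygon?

74

By the shoelace formula, twice the signed area is |((-3)·0 − 4·6) + (4·(-3) − 1·0) + (1·6 − (-3)·(-3))| = 39, so the area is 19.5.
Summing gcd(|Δx|,|Δy|) over the edges gives the boundary count: gcd(7,6) + gcd(3,3) + gcd(4,9) = 1+3+1 = 5.
Scaling by 2 multiplies the area by 2² = 4 (so the new area is 78) and multiplies the boundary lattice-point count by 2, giving 10.
By Pick's theorem, the interior count of the dilated polygon is 78 − 10/2 + 1 = 74.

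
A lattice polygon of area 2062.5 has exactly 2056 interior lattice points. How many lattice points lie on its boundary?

15

Pick's theorem gives A = I + B/2 − 1, so B = 2(A − I + 1) = 2(2062.5 − 2056 + 1) = 15.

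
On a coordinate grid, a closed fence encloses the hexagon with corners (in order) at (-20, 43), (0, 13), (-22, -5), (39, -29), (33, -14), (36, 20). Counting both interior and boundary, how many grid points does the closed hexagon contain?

By the shoelace formula, twice the signed area is |[(-20)·13 − 0·43] + [0·(-5) − (-22)·13] + [(-22)·(-29) − 39·(-5)] + [39·(-14) − 33·(-29)] + [33·20 − 36·(-14)] + [36·43 − (-20)·20]| = 4382, so the area is 2191.
The number of boundary lattice points is Σ gcd(|Δx|,|Δy|) = gcd(20,30) + gcd(22,18) + gcd(61,24) + gcd(6,15) + gcd(3,34) + gcd(56,23) = 10+2+1+3+1+1 = 18.
Pick's theorem gives I = A − B/2 + 1 = 2191 − 18/2 + 1 = 2183, so the closed region contains I + B = 2183 + 18 = 2201 lattice points.

2201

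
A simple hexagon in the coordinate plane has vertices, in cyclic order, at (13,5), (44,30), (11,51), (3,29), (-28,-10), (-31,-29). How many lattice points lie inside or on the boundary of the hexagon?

1884

By the shoelace formula, twice the signed area is |(13·30 − 44·5) + (44·51 − 11·30) + (11·29 − 3·51) + (3·(-10) − (-28)·29) + ((-28)·(-29) − (-31)·(-10)) + ((-31)·5 − 13·(-29))| = 3756, so the area is 1878.
Summing gcd(|Δx|,|Δy|) over the edges gives the boundary count: gcd(31,25) + gcd(33,21) + gcd(8,22) + gcd(31,39) + gcd(3,19) + gcd(44,34) = 1+3+2+1+1+2 = 10.
Pick's theorem gives I = A − B/2 + 1 = 1878 − 10/2 + 1 = 1874, so the closed region contains I + B = 1874 + 10 = 1884 lattice points.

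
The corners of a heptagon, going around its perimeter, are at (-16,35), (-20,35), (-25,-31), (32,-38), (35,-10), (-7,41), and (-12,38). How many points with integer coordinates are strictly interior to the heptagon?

3178

The shoelace formula gives twice the area as |[(-16)·35 − (-20)·35] + [(-20)·(-31) − (-25)·35] + [(-25)·(-38) − 32·(-31)] + [32·(-10) − 35·(-38)] + [35·41 − (-7)·(-10)] + [(-7)·38 − (-12)·41] + [(-12)·35 − (-16)·38]| = 6366, so the area is 3183.
The number of boundary lattice points is Σ gcd(|Δx|,|Δy|) = gcd(4,0) + gcd(5,66) + gcd(57,7) + gcd(3,28) + gcd(42,51) + gcd(5,3) + gcd(4,3) = 4+1+1+1+3+1+1 = 12.
Pick's theorem gives I = A − B/2 + 1 = 3183 − 12/2 + 1 = 3178.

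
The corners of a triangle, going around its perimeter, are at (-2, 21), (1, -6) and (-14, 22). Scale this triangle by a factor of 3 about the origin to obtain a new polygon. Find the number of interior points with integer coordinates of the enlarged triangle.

Using the shoelace formula, 2A = |[(-2)·(-6) − 1·21] + [1·22 − (-14)·(-6)] + [(-14)·21 − (-2)·22]| = 321, so the area is 160.5.
Summing gcd(|Δx|,|Δy|) over the edges gives the boundary count: gcd(3,27) + gcd(15,28) + gcd(12,1) = 3+1+1 = 5.
Scaling by 3 multiplies the area by 3² = 9 (so the new area is 2889/2) and multiplies the boundary lattice-point count by 3, giving 15.
By Pick's theorem, the interior count of the dilated polygon is 2889/2 − 15/2 + 1 = 1438.

1438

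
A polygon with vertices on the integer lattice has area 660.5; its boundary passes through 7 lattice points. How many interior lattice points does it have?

Pick's theorem A = I + B/2 − 1 rearranges to I = A − B/2 + 1 = 660.5 − 7/2 + 1 = 658.

658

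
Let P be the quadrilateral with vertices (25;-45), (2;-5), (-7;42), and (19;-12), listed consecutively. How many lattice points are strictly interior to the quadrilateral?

Using the shoelace formula, 2A = |[25·(-5) − 2·(-45)] + [2·42 − (-7)·(-5)] + [(-7)·(-12) − 19·42] + [19·(-45) − 25·(-12)]| = 1255, so the area is 1255/2.
The number of boundary lattice points is Σ gcd(|Δx|,|Δy|) = gcd(23,40) + gcd(9,47) + gcd(26,54) + gcd(6,33) = 1+1+2+3 = 7.
By Pick's theorem A = I + B/2 − 1, so I = 1255/2 − 7/2 + 1 = 625.

625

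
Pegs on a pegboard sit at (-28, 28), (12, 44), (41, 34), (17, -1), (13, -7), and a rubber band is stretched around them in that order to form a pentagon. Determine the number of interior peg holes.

By the shoelace formula, twice the signed area is |[(-28)·44 − 12·28] + [12·34 − 41·44] + [41·(-1) − 17·34] + [17·(-7) − 13·(-1)] + [13·28 − (-28)·(-7)]| = 3521, so the area is 3521/2.
Summing gcd(|Δx|,|Δy|) over the edges gives the boundary count: gcd(40,16) + gcd(29,10) + gcd(24,35) + gcd(4,6) + gcd(41,35) = 8+1+1+2+1 = 13.
By Pick's theorem A = I + B/2 − 1, so I = 3521/2 − 13/2 + 1 = 1755.

1755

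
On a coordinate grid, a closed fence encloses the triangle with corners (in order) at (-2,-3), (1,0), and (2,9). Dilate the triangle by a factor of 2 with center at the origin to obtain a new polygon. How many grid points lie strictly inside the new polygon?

41

Using the shoelace formula, 2A = |[(-2)·0 − 1·(-3)] + [1·9 − 2·0] + [2·(-3) − (-2)·9]| = 24, so the area is 12.
Summing gcd(|Δx|,|Δy|) over the edges gives the boundary count: gcd(3,3) + gcd(1,9) + gcd(4,12) = 3+1+4 = 8.
Scaling by 2 multiplies the area by 2² = 4 (so the new area is 48) and multiplies the boundary lattice-point count by 2, giving 16.
By Pick's theorem, the interior count of the dilated polygon is 48 − 16/2 + 1 = 41.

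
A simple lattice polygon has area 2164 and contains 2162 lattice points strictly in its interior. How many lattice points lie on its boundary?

6

Pick's theorem gives A = I + B/2 − 1, so B = 2(A − I + 1) = 2(2164 − 2162 + 1) = 6.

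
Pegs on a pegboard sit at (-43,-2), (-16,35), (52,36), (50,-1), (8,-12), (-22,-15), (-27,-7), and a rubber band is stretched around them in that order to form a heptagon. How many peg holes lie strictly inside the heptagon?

3626

By the shoelace formula, twice the signed area is |((-43)·35 − (-16)·(-2)) + ((-16)·36 − 52·35) + (52·(-1) − 50·36) + (50·(-12) − 8·(-1)) + (8·(-15) − (-22)·(-12)) + ((-22)·(-7) − (-27)·(-15)) + ((-27)·(-2) − (-43)·(-7))| = 7259, so the area is 3629.5.
The number of boundary lattice points is Σ gcd(|Δx|,|Δy|) = gcd(27,37) + gcd(68,1) + gcd(2,37) + gcd(42,11) + gcd(30,3) + gcd(5,8) + gcd(16,5) = 1+1+1+1+3+1+1 = 9.
Pick's theorem gives I = A − B/2 + 1 = 3629.5 − 9/2 + 1 = 3626.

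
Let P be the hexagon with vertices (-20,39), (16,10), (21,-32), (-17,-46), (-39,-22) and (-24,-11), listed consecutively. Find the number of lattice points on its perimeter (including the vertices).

9

Summing gcd(|Δx|,|Δy|) over the edges gives the boundary count: gcd(36,29) + gcd(5,42) + gcd(38,14) + gcd(22,24) + gcd(15,11) + gcd(4,50) = 1+1+2+2+1+2 = 9.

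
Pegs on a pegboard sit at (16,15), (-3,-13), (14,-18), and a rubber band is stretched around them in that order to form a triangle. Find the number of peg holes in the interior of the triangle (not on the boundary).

285

Using the shoelace formula, 2A = |(16·(-13) − (-3)·15) + ((-3)·(-18) − 14·(-13)) + (14·15 − 16·(-18))| = 571, so the area is 571/2.
Along each edge there are gcd(|Δx|,|Δy|)+1 lattice points, so counting each shared vertex once the boundary has gcd(19,28) + gcd(17,5) + gcd(2,33) = 1+1+1 = 3.
By Pick's theorem A = I + B/2 − 1, so I = 571/2 − 3/2 + 1 = 285.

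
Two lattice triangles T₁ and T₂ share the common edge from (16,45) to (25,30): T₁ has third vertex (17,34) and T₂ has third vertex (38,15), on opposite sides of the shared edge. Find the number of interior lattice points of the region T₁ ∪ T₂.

The union is the simple quadrilateral with vertices (16,45), (17,34), (25,30), (38,15) in order.
Using the shoelace formula, 2A = |(16·34 − 17·45) + (17·30 − 25·34) + (25·15 − 38·30) + (38·45 − 16·15)| = 144, so the area is 72.
Along each edge there are gcd(|Δx|,|Δy|)+1 lattice points, so counting each shared vertex once the boundary has gcd(1,11) + gcd(8,4) + gcd(13,15) + gcd(22,30) = 1+4+1+2 = 8.
By Pick's theorem I = A − B/2 + 1 = 72 − 8/2 + 1 = 69.

69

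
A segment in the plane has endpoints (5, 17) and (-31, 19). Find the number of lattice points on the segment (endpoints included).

The number of lattice points on a segment between lattice points is gcd(|Δx|,|Δy|) + 1 = gcd(36,2) + 1 = 2 + 1 = 3.

3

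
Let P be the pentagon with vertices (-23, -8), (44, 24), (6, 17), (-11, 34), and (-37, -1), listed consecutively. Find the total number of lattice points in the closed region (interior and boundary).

By the shoelace formula, twice the signed area is |((-23)·24 − 44·(-8)) + (44·17 − 6·24) + (6·34 − (-11)·17) + ((-11)·(-1) − (-37)·34) + ((-37)·(-8) − (-23)·(-1))| = 2337, so the area is 2337/2.
Summing gcd(|Δx|,|Δy|) over the edges gives the boundary count: gcd(67,32) + gcd(38,7) + gcd(17,17) + gcd(26,35) + gcd(14,7) = 1+1+17+1+7 = 27.
Pick's theorem gives I = A − B/2 + 1 = 2337/2 − 27/2 + 1 = 1156, so the closed region contains I + B = 1156 + 27 = 1183 lattice points.

1183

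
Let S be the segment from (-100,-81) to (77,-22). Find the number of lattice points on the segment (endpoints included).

60

The number of lattice points on a segment between lattice points is gcd(|Δx|,|Δy|) + 1 = gcd(177,59) + 1 = 59 + 1 = 60.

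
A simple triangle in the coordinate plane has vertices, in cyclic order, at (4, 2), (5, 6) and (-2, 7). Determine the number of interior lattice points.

By the shoelace formula, twice the signed area is |[4·6 − 5·2] + [5·7 − (-2)·6] + [(-2)·2 − 4·7]| = 29, so the area is 29/2.
Along each edge there are gcd(|Δx|,|Δy|)+1 lattice points, so counting each shared vertex once the boundary has gcd(1,4) + gcd(7,1) + gcd(6,5) = 1+1+1 = 3.
Pick's theorem gives I = A − B/2 + 1 = 29/2 − 3/2 + 1 = 14.

14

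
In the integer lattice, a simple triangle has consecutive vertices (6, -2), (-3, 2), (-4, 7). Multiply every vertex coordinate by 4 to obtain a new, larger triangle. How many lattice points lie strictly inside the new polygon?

The shoelace formula gives twice the area as |(6·2 − (-3)·(-2)) + ((-3)·7 − (-4)·2) + ((-4)·(-2) − 6·7)| = 41, so the area is 41/2.
The number of boundary lattice points is Σ gcd(|Δx|,|Δy|) = gcd(9,4) + gcd(1,5) + gcd(10,9) = 1+1+1 = 3.
Scaling by 4 multiplies the area by 4² = 16 (so the new area is 328) and multiplies the boundary lattice-point count by 4, giving 12.
By Pick's theorem, the interior count of the dilated polygon is 328 − 12/2 + 1 = 323.

323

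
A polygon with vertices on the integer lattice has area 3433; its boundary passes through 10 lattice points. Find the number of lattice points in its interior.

3429

From Pick's theorem, I = A − B/2 + 1 = 3433 − 10/2 + 1 = 3429.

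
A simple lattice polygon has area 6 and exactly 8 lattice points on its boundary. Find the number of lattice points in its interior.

Pick's theorem A = I + B/2 − 1 rearranges to I = A − B/2 + 1 = 6 − 8/2 + 1 = 3.

3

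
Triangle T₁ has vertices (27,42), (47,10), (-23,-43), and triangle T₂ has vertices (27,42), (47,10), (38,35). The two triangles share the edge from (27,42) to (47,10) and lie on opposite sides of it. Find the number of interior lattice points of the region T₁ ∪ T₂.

1753

The union is the simple quadrilateral with vertices (27,42), (-23,-43), (47,10), (38,35) in order.
By the shoelace formula, twice the signed area is |[27·(-43) − (-23)·42] + [(-23)·10 − 47·(-43)] + [47·35 − 38·10] + [38·42 − 27·35]| = 3512, so the area is 1756.
Summing gcd(|Δx|,|Δy|) over the edges gives the boundary count: gcd(50,85) + gcd(70,53) + gcd(9,25) + gcd(11,7) = 5+1+1+1 = 8.
By Pick's theorem I = A − B/2 + 1 = 1756 − 8/2 + 1 = 1753.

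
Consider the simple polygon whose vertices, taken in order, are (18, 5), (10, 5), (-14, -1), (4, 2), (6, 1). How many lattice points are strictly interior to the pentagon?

30

The shoelace formula gives twice the area as |(18·5 − 10·5) + (10·(-1) − (-14)·5) + ((-14)·2 − 4·(-1)) + (4·1 − 6·2) + (6·5 − 18·1)| = 80, so the area is 40.
Along each edge there are gcd(|Δx|,|Δy|)+1 lattice points, so counting each shared vertex once the boundary has gcd(8,0) + gcd(24,6) + gcd(18,3) + gcd(2,1) + gcd(12,4) = 8+6+3+1+4 = 22.
Pick's theorem gives I = A − B/2 + 1 = 40 − 22/2 + 1 = 30.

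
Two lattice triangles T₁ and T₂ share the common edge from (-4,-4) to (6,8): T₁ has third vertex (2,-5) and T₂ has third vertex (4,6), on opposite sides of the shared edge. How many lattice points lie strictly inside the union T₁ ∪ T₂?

The union is the simple quadrilateral with vertices (-4,-4), (2,-5), (6,8), (4,6) in order.
By the shoelace formula, twice the signed area is |((-4)·(-5) − 2·(-4)) + (2·8 − 6·(-5)) + (6·6 − 4·8) + (4·(-4) − (-4)·6)| = 86, so the area is 43.
Summing gcd(|Δx|,|Δy|) over the edges gives the boundary count: gcd(6,1) + gcd(4,13) + gcd(2,2) + gcd(8,10) = 1+1+2+2 = 6.
By Pick's theorem I = A − B/2 + 1 = 43 − 6/2 + 1 = 41.

41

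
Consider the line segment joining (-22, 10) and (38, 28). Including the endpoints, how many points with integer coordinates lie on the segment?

The number of lattice points on a segment between lattice points is gcd(|Δx|,|Δy|) + 1 = gcd(60,18) + 1 = 6 + 1 = 7.

7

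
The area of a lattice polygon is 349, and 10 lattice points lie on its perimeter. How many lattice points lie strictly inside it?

345

Pick's theorem A = I + B/2 − 1 rearranges to I = A − B/2 + 1 = 349 − 10/2 + 1 = 345.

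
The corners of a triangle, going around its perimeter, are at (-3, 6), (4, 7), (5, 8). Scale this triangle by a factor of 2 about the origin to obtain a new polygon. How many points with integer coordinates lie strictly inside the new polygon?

Using the shoelace formula, 2A = |[(-3)·7 − 4·6] + [4·8 − 5·7] + [5·6 − (-3)·8]| = 6, so the area is 3.
The number of boundary lattice points is Σ gcd(|Δx|,|Δy|) = gcd(7,1) + gcd(1,1) + gcd(8,2) = 1+1+2 = 4.
Scaling by 2 multiplies the area by 2² = 4 (so the new area is 12) and multiplies the boundary lattice-point count by 2, giving 8.
By Pick's theorem, the interior count of the dilated polygon is 12 − 8/2 + 1 = 9.

9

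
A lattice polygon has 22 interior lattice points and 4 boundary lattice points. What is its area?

23

Pick's theorem states A = I + B/2 − 1, so A = 22 + 4/2 − 1 = 23.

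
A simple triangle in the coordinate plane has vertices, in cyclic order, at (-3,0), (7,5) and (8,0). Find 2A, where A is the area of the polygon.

Using the shoelace formula, 2A = |((-3)·5 − 7·0) + (7·0 − 8·5) + (8·0 − (-3)·0)| = 55, so the area is 55/2.

55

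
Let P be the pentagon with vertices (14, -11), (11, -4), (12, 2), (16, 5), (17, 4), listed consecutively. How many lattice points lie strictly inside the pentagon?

48

The shoelace formula gives twice the area as |(14·(-4) − 11·(-11)) + (11·2 − 12·(-4)) + (12·5 − 16·2) + (16·4 − 17·5) + (17·(-11) − 14·4)| = 101, so the area is 101/2.
Summing gcd(|Δx|,|Δy|) over the edges gives the boundary count: gcd(3,7) + gcd(1,6) + gcd(4,3) + gcd(1,1) + gcd(3,15) = 1+1+1+1+3 = 7.
By Pick's theorem A = I + B/2 − 1, so I = 101/2 − 7/2 + 1 = 48.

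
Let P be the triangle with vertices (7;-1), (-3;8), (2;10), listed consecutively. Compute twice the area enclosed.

65

Using the shoelace formula, 2A = |[7·8 − (-3)·(-1)] + [(-3)·10 − 2·8] + [2·(-1) − 7·10]| = 65, so the area is 32.5.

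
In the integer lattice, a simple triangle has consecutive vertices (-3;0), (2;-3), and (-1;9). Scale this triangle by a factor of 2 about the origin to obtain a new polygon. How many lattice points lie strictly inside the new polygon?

By the shoelace formula, twice the signed area is |[(-3)·(-3) − 2·0] + [2·9 − (-1)·(-3)] + [(-1)·0 − (-3)·9]| = 51, so the area is 51/2.
The number of boundary lattice points is Σ gcd(|Δx|,|Δy|) = gcd(5,3) + gcd(3,12) + gcd(2,9) = 1+3+1 = 5.
Scaling by 2 multiplies the area by 2² = 4 (so the new area is 102) and multiplies the boundary lattice-point count by 2, giving 10.
By Pick's theorem, the interior count of the dilated polygon is 102 − 10/2 + 1 = 98.

98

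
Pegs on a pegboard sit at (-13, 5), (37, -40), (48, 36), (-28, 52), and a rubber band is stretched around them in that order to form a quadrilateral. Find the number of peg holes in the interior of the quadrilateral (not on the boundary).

3809

Using the shoelace formula, 2A = |((-13)·(-40) − 37·5) + (37·36 − 48·(-40)) + (48·52 − (-28)·36) + ((-28)·5 − (-13)·52)| = 7627, so the area is 7627/2.
Along each edge there are gcd(|Δx|,|Δy|)+1 lattice points, so counting each shared vertex once the boundary has gcd(50,45) + gcd(11,76) + gcd(76,16) + gcd(15,47) = 5+1+4+1 = 11.
By Pick's theorem A = I + B/2 − 1, so I = 7627/2 − 11/2 + 1 = 3809.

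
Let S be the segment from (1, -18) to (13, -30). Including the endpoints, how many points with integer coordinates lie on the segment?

13

The number of lattice points on a segment between lattice points is gcd(|Δx|,|Δy|) + 1 = gcd(12,12) + 1 = 12 + 1 = 13.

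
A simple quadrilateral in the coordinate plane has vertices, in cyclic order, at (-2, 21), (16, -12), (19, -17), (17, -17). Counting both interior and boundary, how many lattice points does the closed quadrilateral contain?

47

By the shoelace formula, twice the signed area is |[(-2)·(-12) − 16·21] + [16·(-17) − 19·(-12)] + [19·(-17) − 17·(-17)] + [17·21 − (-2)·(-17)]| = 67, so the area is 33.5.
Summing gcd(|Δx|,|Δy|) over the edges gives the boundary count: gcd(18,33) + gcd(3,5) + gcd(2,0) + gcd(19,38) = 3+1+2+19 = 25.
Pick's theorem gives I = A − B/2 + 1 = 33.5 − 25/2 + 1 = 22, so the closed region contains I + B = 22 + 25 = 47 lattice points.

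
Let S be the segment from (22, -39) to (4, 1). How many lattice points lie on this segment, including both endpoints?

3

The number of lattice points on a segment between lattice points is gcd(|Δx|,|Δy|) + 1 = gcd(18,40) + 1 = 2 + 1 = 3.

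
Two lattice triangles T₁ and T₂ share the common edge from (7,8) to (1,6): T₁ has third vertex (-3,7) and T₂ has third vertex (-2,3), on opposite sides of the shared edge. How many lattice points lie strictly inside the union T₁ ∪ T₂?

11

The union is the simple quadrilateral with vertices (7,8), (-3,7), (1,6), (-2,3) in order.
By the shoelace formula, twice the signed area is |[7·7 − (-3)·8] + [(-3)·6 − 1·7] + [1·3 − (-2)·6] + [(-2)·8 − 7·3]| = 26, so the area is 13.
The number of boundary lattice points is Σ gcd(|Δx|,|Δy|) = gcd(10,1) + gcd(4,1) + gcd(3,3) + gcd(9,5) = 1+1+3+1 = 6.
By Pick's theorem I = A − B/2 + 1 = 13 − 6/2 + 1 = 11.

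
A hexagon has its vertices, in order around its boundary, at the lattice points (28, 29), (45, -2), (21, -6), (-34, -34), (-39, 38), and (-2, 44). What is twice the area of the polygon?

8055

The shoelace formula gives twice the area as |(28·(-2) − 45·29) + (45·(-6) − 21·(-2)) + (21·(-34) − (-34)·(-6)) + ((-34)·38 − (-39)·(-34)) + ((-39)·44 − (-2)·38) + ((-2)·29 − 28·44)| = 8055, so the area is 8055/2.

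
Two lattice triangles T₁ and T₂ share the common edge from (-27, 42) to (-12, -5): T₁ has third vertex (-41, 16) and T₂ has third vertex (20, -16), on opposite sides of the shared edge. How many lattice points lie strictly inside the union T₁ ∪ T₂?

The union is the simple quadrilateral with vertices (-27, 42), (-41, 16), (-12, -5), (20, -16) in order.
The shoelace formula gives twice the area as |[(-27)·16 − (-41)·42] + [(-41)·(-5) − (-12)·16] + [(-12)·(-16) − 20·(-5)] + [20·42 − (-27)·(-16)]| = 2387, so the area is 1193.5.
Summing gcd(|Δx|,|Δy|) over the edges gives the boundary count: gcd(14,26) + gcd(29,21) + gcd(32,11) + gcd(47,58) = 2+1+1+1 = 5.
By Pick's theorem I = A − B/2 + 1 = 1193.5 − 5/2 + 1 = 1192.

1192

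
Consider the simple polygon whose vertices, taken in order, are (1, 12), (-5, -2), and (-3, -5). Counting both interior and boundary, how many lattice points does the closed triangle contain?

26

The shoelace formula gives twice the area as |[1·(-2) − (-5)·12] + [(-5)·(-5) − (-3)·(-2)] + [(-3)·12 − 1·(-5)]| = 46, so the area is 23.
The number of boundary lattice points is Σ gcd(|Δx|,|Δy|) = gcd(6,14) + gcd(2,3) + gcd(4,17) = 2+1+1 = 4.
Pick's theorem gives I = A − B/2 + 1 = 23 − 4/2 + 1 = 22, so the closed region contains I + B = 22 + 4 = 26 lattice points.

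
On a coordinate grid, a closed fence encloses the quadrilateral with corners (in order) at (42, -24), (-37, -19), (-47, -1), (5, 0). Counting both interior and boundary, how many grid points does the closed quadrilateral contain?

Using the shoelace formula, 2A = |[42·(-19) − (-37)·(-24)] + [(-37)·(-1) − (-47)·(-19)] + [(-47)·0 − 5·(-1)] + [5·(-24) − 42·0]| = 2657, so the area is 2657/2.
The number of boundary lattice points is Σ gcd(|Δx|,|Δy|) = gcd(79,5) + gcd(10,18) + gcd(52,1) + gcd(37,24) = 1+2+1+1 = 5.
Pick's theorem gives I = A − B/2 + 1 = 2657/2 − 5/2 + 1 = 1327, so the closed region contains I + B = 1327 + 5 = 1332 lattice points.

1332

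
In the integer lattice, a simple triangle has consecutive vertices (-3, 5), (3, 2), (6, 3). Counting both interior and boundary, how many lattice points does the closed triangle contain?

Using the shoelace formula, 2A = |[(-3)·2 − 3·5] + [3·3 − 6·2] + [6·5 − (-3)·3]| = 15, so the area is 15/2.
Summing gcd(|Δx|,|Δy|) over the edges gives the boundary count: gcd(6,3) + gcd(3,1) + gcd(9,2) = 3+1+1 = 5.
Pick's theorem gives I = A − B/2 + 1 = 15/2 − 5/2 + 1 = 6, so the closed region contains I + B = 6 + 5 = 11 lattice points.

11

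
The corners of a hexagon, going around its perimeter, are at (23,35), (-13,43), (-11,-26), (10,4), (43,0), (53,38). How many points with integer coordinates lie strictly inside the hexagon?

2451

The shoelace formula gives twice the area as |(23·43 − (-13)·35) + ((-13)·(-26) − (-11)·43) + ((-11)·4 − 10·(-26)) + (10·0 − 43·4) + (43·38 − 53·0) + (53·35 − 23·38)| = 4914, so the area is 2457.
Along each edge there are gcd(|Δx|,|Δy|)+1 lattice points, so counting each shared vertex once the boundary has gcd(36,8) + gcd(2,69) + gcd(21,30) + gcd(33,4) + gcd(10,38) + gcd(30,3) = 4+1+3+1+2+3 = 14.
By Pick's theorem A = I + B/2 − 1, so I = 2457 − 14/2 + 1 = 2451.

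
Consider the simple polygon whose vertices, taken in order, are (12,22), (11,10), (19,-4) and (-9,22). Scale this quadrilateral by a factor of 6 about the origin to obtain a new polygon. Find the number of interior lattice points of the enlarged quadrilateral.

7771

Using the shoelace formula, 2A = |[12·10 − 11·22] + [11·(-4) − 19·10] + [19·22 − (-9)·(-4)] + [(-9)·22 − 12·22]| = 436, so the area is 218.
Summing gcd(|Δx|,|Δy|) over the edges gives the boundary count: gcd(1,12) + gcd(8,14) + gcd(28,26) + gcd(21,0) = 1+2+2+21 = 26.
Scaling by 6 multiplies the area by 6² = 36 (so the new area is 7848) and multiplies the boundary lattice-point count by 6, giving 156.
By Pick's theorem, the interior count of the dilated polygon is 7848 − 156/2 + 1 = 7771.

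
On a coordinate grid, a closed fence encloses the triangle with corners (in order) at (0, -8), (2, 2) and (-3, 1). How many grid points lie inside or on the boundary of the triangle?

Using the shoelace formula, 2A = |(0·2 − 2·(-8)) + (2·1 − (-3)·2) + ((-3)·(-8) − 0·1)| = 48, so the area is 24.
Along each edge there are gcd(|Δx|,|Δy|)+1 lattice points, so counting each shared vertex once the boundary has gcd(2,10) + gcd(5,1) + gcd(3,9) = 2+1+3 = 6.
Pick's theorem gives I = A − B/2 + 1 = 24 − 6/2 + 1 = 22, so the closed region contains I + B = 22 + 6 = 28 lattice points.

28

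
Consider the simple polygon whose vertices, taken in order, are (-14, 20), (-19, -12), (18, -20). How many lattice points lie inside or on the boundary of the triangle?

618

The shoelace formula gives twice the area as |[(-14)·(-12) − (-19)·20] + [(-19)·(-20) − 18·(-12)] + [18·20 − (-14)·(-20)]| = 1224, so the area is 612.
Along each edge there are gcd(|Δx|,|Δy|)+1 lattice points, so counting each shared vertex once the boundary has gcd(5,32) + gcd(37,8) + gcd(32,40) = 1+1+8 = 10.
Pick's theorem gives I = A − B/2 + 1 = 612 − 10/2 + 1 = 608, so the closed region contains I + B = 608 + 10 = 618 lattice points.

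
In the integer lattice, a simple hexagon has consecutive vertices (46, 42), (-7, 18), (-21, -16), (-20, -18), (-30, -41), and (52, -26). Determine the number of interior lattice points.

4118

The shoelace formula gives twice the area as |(46·18 − (-7)·42) + ((-7)·(-16) − (-21)·18) + ((-21)·(-18) − (-20)·(-16)) + ((-20)·(-41) − (-30)·(-18)) + ((-30)·(-26) − 52·(-41)) + (52·42 − 46·(-26))| = 8242, so the area is 4121.
Along each edge there are gcd(|Δx|,|Δy|)+1 lattice points, so counting each shared vertex once the boundary has gcd(53,24) + gcd(14,34) + gcd(1,2) + gcd(10,23) + gcd(82,15) + gcd(6,68) = 1+2+1+1+1+2 = 8.
By Pick's theorem A = I + B/2 − 1, so I = 4121 − 8/2 + 1 = 4118.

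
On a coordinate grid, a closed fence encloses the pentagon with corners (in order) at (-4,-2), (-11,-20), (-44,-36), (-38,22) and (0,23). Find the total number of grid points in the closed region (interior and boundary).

Using the shoelace formula, 2A = |((-4)·(-20) − (-11)·(-2)) + ((-11)·(-36) − (-44)·(-20)) + ((-44)·22 − (-38)·(-36)) + ((-38)·23 − 0·22) + (0·(-2) − (-4)·23)| = 3544, so the area is 1772.
The number of boundary lattice points is Σ gcd(|Δx|,|Δy|) = gcd(7,18) + gcd(33,16) + gcd(6,58) + gcd(38,1) + gcd(4,25) = 1+1+2+1+1 = 6.
Pick's theorem gives I = A − B/2 + 1 = 1772 − 6/2 + 1 = 1770, so the closed region contains I + B = 1770 + 6 = 1776 lattice points.

1776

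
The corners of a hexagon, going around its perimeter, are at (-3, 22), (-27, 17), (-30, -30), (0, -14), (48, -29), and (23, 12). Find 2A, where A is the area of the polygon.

Using the shoelace formula, 2A = |((-3)·17 − (-27)·22) + ((-27)·(-30) − (-30)·17) + ((-30)·(-14) − 0·(-30)) + (0·(-29) − 48·(-14)) + (48·12 − 23·(-29)) + (23·22 − (-3)·12)| = 4740, so the area is 2370.

4740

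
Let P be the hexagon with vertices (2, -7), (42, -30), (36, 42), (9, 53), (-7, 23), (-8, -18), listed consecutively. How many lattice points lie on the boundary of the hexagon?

12

Summing gcd(|Δx|,|Δy|) over the edges gives the boundary count: gcd(40,23) + gcd(6,72) + gcd(27,11) + gcd(16,30) + gcd(1,41) + gcd(10,11) = 1+6+1+2+1+1 = 12.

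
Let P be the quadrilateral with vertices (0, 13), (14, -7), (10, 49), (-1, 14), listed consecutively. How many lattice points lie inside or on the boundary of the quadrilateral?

380

Using the shoelace formula, 2A = |[0·(-7) − 14·13] + [14·49 − 10·(-7)] + [10·14 − (-1)·49] + [(-1)·13 − 0·14]| = 750, so the area is 375.
Along each edge there are gcd(|Δx|,|Δy|)+1 lattice points, so counting each shared vertex once the boundary has gcd(14,20) + gcd(4,56) + gcd(11,35) + gcd(1,1) = 2+4+1+1 = 8.
Pick's theorem gives I = A − B/2 + 1 = 375 − 8/2 + 1 = 372, so the closed region contains I + B = 372 + 8 = 380 lattice points.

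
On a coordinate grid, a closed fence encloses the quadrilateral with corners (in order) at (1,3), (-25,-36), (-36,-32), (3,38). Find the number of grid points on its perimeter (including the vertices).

The number of boundary lattice points is Σ gcd(|Δx|,|Δy|) = gcd(26,39) + gcd(11,4) + gcd(39,70) + gcd(2,35) = 13+1+1+1 = 16.

16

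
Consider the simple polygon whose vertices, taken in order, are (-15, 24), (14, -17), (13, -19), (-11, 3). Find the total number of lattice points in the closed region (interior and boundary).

261

By the shoelace formula, twice the signed area is |[(-15)·(-17) − 14·24] + [14·(-19) − 13·(-17)] + [13·3 − (-11)·(-19)] + [(-11)·24 − (-15)·3]| = 515, so the area is 515/2.
Summing gcd(|Δx|,|Δy|) over the edges gives the boundary count: gcd(29,41) + gcd(1,2) + gcd(24,22) + gcd(4,21) = 1+1+2+1 = 5.
Pick's theorem gives I = A − B/2 + 1 = 515/2 − 5/2 + 1 = 256, so the closed region contains I + B = 256 + 5 = 261 lattice points.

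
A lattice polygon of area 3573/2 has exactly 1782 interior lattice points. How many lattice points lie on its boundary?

11

Pick's theorem gives A = I + B/2 − 1, so B = 2(A − I + 1) = 2(3573/2 − 1782 + 1) = 11.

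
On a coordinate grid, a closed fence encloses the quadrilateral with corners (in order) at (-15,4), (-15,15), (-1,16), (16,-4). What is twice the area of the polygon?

638

By the shoelace formula, twice the signed area is |((-15)·15 − (-15)·4) + ((-15)·16 − (-1)·15) + ((-1)·(-4) − 16·16) + (16·4 − (-15)·(-4))| = 638, so the area is 319.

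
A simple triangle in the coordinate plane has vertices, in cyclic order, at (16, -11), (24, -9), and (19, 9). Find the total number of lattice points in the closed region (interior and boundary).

80

Using the shoelace formula, 2A = |[16·(-9) − 24·(-11)] + [24·9 − 19·(-9)] + [19·(-11) − 16·9]| = 154, so the area is 77.
The number of boundary lattice points is Σ gcd(|Δx|,|Δy|) = gcd(8,2) + gcd(5,18) + gcd(3,20) = 2+1+1 = 4.
Pick's theorem gives I = A − B/2 + 1 = 77 − 4/2 + 1 = 76, so the closed region contains I + B = 76 + 4 = 80 lattice points.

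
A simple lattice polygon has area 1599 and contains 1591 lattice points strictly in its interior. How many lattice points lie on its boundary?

Pick's theorem gives A = I + B/2 − 1, so B = 2(A − I + 1) = 2(1599 − 1591 + 1) = 18.

18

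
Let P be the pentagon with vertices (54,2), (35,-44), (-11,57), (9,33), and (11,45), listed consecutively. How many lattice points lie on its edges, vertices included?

51

The number of boundary lattice points is Σ gcd(|Δx|,|Δy|) = gcd(19,46) + gcd(46,101) + gcd(20,24) + gcd(2,12) + gcd(43,43) = 1+1+4+2+43 = 51.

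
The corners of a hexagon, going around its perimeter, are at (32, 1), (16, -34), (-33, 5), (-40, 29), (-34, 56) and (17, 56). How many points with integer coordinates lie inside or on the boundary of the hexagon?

The shoelace formula gives twice the area as |[32·(-34) − 16·1] + [16·5 − (-33)·(-34)] + [(-33)·29 − (-40)·5] + [(-40)·56 − (-34)·29] + [(-34)·56 − 17·56] + [17·1 − 32·56]| = 8788, so the area is 4394.
Along each edge there are gcd(|Δx|,|Δy|)+1 lattice points, so counting each shared vertex once the boundary has gcd(16,35) + gcd(49,39) + gcd(7,24) + gcd(6,27) + gcd(51,0) + gcd(15,55) = 1+1+1+3+51+5 = 62.
Pick's theorem gives I = A − B/2 + 1 = 4394 − 62/2 + 1 = 4364, so the closed region contains I + B = 4364 + 62 = 4426 lattice points.

4426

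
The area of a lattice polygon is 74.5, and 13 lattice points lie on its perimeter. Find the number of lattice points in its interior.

69

Pick's theorem A = I + B/2 − 1 rearranges to I = A − B/2 + 1 = 74.5 − 13/2 + 1 = 69.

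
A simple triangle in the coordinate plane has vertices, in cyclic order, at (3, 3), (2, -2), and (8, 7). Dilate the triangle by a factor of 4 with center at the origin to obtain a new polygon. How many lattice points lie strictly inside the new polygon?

159

The shoelace formula gives twice the area as |(3·(-2) − 2·3) + (2·7 − 8·(-2)) + (8·3 − 3·7)| = 21, so the area is 10.5.
Summing gcd(|Δx|,|Δy|) over the edges gives the boundary count: gcd(1,5) + gcd(6,9) + gcd(5,4) = 1+3+1 = 5.
Scaling by 4 multiplies the area by 4² = 16 (so the new area is 168) and multiplies the boundary lattice-point count by 4, giving 20.
By Pick's theorem, the interior count of the dilated polygon is 168 − 20/2 + 1 = 159.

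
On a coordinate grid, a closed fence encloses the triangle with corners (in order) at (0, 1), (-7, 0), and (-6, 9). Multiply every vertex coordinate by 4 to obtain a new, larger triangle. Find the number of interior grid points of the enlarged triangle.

489

The shoelace formula gives twice the area as |[0·0 − (-7)·1] + [(-7)·9 − (-6)·0] + [(-6)·1 − 0·9]| = 62, so the area is 31.
The number of boundary lattice points is Σ gcd(|Δx|,|Δy|) = gcd(7,1) + gcd(1,9) + gcd(6,8) = 1+1+2 = 4.
Scaling by 4 multiplies the area by 4² = 16 (so the new area is 496) and multiplies the boundary lattice-point count by 4, giving 16.
By Pick's theorem, the interior count of the dilated polygon is 496 − 16/2 + 1 = 489.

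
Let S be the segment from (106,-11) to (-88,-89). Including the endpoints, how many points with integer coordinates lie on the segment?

The number of lattice points on a segment between lattice points is gcd(|Δx|,|Δy|) + 1 = gcd(194,78) + 1 = 2 + 1 = 3.

3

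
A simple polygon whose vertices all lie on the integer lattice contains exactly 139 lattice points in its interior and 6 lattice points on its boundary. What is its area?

141

By Pick's theorem, A = I + B/2 − 1 = 139 + 6/2 − 1 = 141.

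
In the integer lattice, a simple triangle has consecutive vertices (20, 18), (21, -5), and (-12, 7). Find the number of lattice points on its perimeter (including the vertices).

The number of boundary lattice points is Σ gcd(|Δx|,|Δy|) = gcd(1,23) + gcd(33,12) + gcd(32,11) = 1+3+1 = 5.

5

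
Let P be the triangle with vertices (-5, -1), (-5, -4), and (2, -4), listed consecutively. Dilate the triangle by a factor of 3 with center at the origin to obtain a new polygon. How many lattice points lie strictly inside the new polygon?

Using the shoelace formula, 2A = |[(-5)·(-4) − (-5)·(-1)] + [(-5)·(-4) − 2·(-4)] + [2·(-1) − (-5)·(-4)]| = 21, so the area is 21/2.
Along each edge there are gcd(|Δx|,|Δy|)+1 lattice points, so counting each shared vertex once the boundary has gcd(0,3) + gcd(7,0) + gcd(7,3) = 3+7+1 = 11.
Scaling by 3 multiplies the area by 3² = 9 (so the new area is 189/2) and multiplies the boundary lattice-point count by 3, giving 33.
By Pick's theorem, the interior count of the dilated polygon is 189/2 − 33/2 + 1 = 79.

79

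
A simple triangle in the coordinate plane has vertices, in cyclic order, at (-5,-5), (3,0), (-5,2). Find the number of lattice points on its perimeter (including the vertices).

Summing gcd(|Δx|,|Δy|) over the edges gives the boundary count: gcd(8,5) + gcd(8,2) + gcd(0,7) = 1+2+7 = 10.

10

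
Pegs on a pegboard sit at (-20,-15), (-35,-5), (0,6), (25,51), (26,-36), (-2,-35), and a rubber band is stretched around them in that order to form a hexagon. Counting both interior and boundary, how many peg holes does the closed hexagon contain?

2340

Using the shoelace formula, 2A = |[(-20)·(-5) − (-35)·(-15)] + [(-35)·6 − 0·(-5)] + [0·51 − 25·6] + [25·(-36) − 26·51] + [26·(-35) − (-2)·(-36)] + [(-2)·(-15) − (-20)·(-35)]| = 4663, so the area is 4663/2.
Summing gcd(|Δx|,|Δy|) over the edges gives the boundary count: gcd(15,10) + gcd(35,11) + gcd(25,45) + gcd(1,87) + gcd(28,1) + gcd(18,20) = 5+1+5+1+1+2 = 15.
Pick's theorem gives I = A − B/2 + 1 = 4663/2 − 15/2 + 1 = 2325, so the closed region contains I + B = 2325 + 15 = 2340 lattice points.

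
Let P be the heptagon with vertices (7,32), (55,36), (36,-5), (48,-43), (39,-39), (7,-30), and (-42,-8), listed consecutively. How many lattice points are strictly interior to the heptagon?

4037

By the shoelace formula, twice the signed area is |[7·36 − 55·32] + [55·(-5) − 36·36] + [36·(-43) − 48·(-5)] + [48·(-39) − 39·(-43)] + [39·(-30) − 7·(-39)] + [7·(-8) − (-42)·(-30)] + [(-42)·32 − 7·(-8)]| = 8083, so the area is 4041.5.
The number of boundary lattice points is Σ gcd(|Δx|,|Δy|) = gcd(48,4) + gcd(19,41) + gcd(12,38) + gcd(9,4) + gcd(32,9) + gcd(49,22) + gcd(49,40) = 4+1+2+1+1+1+1 = 11.
Pick's theorem gives I = A − B/2 + 1 = 4041.5 − 11/2 + 1 = 4037.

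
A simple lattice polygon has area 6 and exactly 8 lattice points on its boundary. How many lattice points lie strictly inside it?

Pick's theorem A = I + B/2 − 1 rearranges to I = A − B/2 + 1 = 6 − 8/2 + 1 = 3.

3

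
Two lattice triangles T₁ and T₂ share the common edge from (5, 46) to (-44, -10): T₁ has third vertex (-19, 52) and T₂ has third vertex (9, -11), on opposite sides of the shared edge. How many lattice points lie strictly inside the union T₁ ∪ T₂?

2324

The union is the simple quadrilateral with vertices (5, 46), (-19, 52), (-44, -10), (9, -11) in order.
The shoelace formula gives twice the area as |[5·52 − (-19)·46] + [(-19)·(-10) − (-44)·52] + [(-44)·(-11) − 9·(-10)] + [9·46 − 5·(-11)]| = 4655, so the area is 2327.5.
Summing gcd(|Δx|,|Δy|) over the edges gives the boundary count: gcd(24,6) + gcd(25,62) + gcd(53,1) + gcd(4,57) = 6+1+1+1 = 9.
By Pick's theorem I = A − B/2 + 1 = 2327.5 − 9/2 + 1 = 2324.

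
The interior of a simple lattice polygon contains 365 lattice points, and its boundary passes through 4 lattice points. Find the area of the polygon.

By Pick's theorem, A = I + B/2 − 1 = 365 + 4/2 − 1 = 366.

366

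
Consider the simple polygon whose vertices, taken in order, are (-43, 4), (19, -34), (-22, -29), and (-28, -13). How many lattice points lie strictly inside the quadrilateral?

553

The shoelace formula gives twice the area as |((-43)·(-34) − 19·4) + (19·(-29) − (-22)·(-34)) + ((-22)·(-13) − (-28)·(-29)) + ((-28)·4 − (-43)·(-13))| = 1110, so the area is 555.
Summing gcd(|Δx|,|Δy|) over the edges gives the boundary count: gcd(62,38) + gcd(41,5) + gcd(6,16) + gcd(15,17) = 2+1+2+1 = 6.
Pick's theorem gives I = A − B/2 + 1 = 555 − 6/2 + 1 = 553.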